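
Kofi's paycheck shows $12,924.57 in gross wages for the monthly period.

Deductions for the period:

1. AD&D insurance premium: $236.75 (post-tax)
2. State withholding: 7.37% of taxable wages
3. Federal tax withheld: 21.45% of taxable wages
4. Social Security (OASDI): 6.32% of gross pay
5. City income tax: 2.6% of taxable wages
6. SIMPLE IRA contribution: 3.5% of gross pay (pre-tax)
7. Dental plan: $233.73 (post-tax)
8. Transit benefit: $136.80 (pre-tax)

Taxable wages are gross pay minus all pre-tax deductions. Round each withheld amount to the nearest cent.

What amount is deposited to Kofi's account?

$7,172.31

Transit benefit: $136.80
SIMPLE IRA contribution: $12,924.57 × 0.035 = $452.36
Pre-tax total = $136.80 + $452.36 = $589.16
Taxable wages = $12,924.57 − $589.16 = $12,335.41
State withholding: $12,335.41 × 0.0737 = $909.12
City income tax: $12,335.41 × 0.026 = $320.72
Federal tax withheld: $12,335.41 × 0.2145 = $2,645.95
Social Security (OASDI): $12,924.57 × 0.0632 = $816.83
AD&D insurance premium: $236.75
Dental plan: $233.73
Total deductions = $136.80 + $452.36 + $909.12 + $320.72 + $2,645.95 + $816.83 + $236.75 + $233.73 = $5,752.26
Net pay = $12,924.57 − $5,752.26 = $7,172.31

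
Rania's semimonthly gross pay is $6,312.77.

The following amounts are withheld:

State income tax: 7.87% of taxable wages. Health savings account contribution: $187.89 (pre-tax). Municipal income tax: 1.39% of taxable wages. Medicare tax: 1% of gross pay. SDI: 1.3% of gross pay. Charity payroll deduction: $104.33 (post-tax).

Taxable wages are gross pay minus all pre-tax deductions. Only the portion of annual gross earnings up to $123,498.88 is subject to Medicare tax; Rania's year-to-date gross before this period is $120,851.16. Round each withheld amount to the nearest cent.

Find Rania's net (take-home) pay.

Health savings account contribution: $187.89
Taxable wages = $6,312.77 − $187.89 = $6,124.88
State income tax: $6,124.88 × 0.0787 = $482.03
Municipal income tax: $6,124.88 × 0.0139 = $85.14
SDI: $6,312.77 × 0.013 = $82.07
Medicare tax: only $123,498.88 − $120,851.16 = $2,647.72 of this check is subject → $2,647.72 × 0.01 = $26.48
Charity payroll deduction: $104.33
Total deductions = $187.89 + $482.03 + $85.14 + $82.07 + $26.48 + $104.33 = $967.94
Net pay = $6,312.77 − $967.94 = $5,344.83

$5,344.83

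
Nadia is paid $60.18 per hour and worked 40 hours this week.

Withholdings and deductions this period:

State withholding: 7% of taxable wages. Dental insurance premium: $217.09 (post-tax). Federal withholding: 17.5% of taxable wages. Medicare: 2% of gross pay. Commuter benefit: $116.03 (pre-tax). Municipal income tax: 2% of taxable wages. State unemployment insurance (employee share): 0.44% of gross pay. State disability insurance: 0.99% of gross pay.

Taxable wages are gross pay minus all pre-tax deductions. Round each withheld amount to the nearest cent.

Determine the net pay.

$1384.37

Gross pay: 40 × $60.18 = $2407.20
Commuter benefit: $116.03
Taxable wages = $2407.20 − $116.03 = $2291.17
Municipal income tax: $2291.17 × 0.02 = $45.82
Federal withholding: $2291.17 × 0.175 = $400.95
State withholding: $2291.17 × 0.07 = $160.38
Medicare: $2407.20 × 0.02 = $48.14
State disability insurance: $2407.20 × 0.0099 = $23.83
State unemployment insurance (employee share): $2407.20 × 0.0044 = $10.59
Dental insurance premium: $217.09
Total deductions = $116.03 + $45.82 + $400.95 + $160.38 + $48.14 + $23.83 + $10.59 + $217.09 = $1022.83
Net pay = $2407.20 − $1022.83 = $1384.37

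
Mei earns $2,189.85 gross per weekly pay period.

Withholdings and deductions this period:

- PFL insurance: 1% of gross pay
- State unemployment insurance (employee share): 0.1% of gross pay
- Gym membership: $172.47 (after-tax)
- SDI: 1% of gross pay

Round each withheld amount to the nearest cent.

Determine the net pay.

$1,971.39

State unemployment insurance (employee share): $2,189.85 × 0.001 = $2.19
PFL insurance: $2,189.85 × 0.01 = $21.90
SDI: $2,189.85 × 0.01 = $21.90
Gym membership: $172.47
Total deductions = $2.19 + $21.90 + $21.90 + $172.47 = $218.46
Net pay = $2,189.85 − $218.46 = $1,971.39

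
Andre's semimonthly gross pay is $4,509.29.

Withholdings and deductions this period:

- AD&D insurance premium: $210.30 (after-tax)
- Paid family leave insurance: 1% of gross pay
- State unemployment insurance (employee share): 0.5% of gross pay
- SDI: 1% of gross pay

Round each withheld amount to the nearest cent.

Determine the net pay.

SDI: $4,509.29 × 0.01 = $45.09
Paid family leave insurance: $4,509.29 × 0.01 = $45.09
State unemployment insurance (employee share): $4,509.29 × 0.005 = $22.55
AD&D insurance premium: $210.30
Total deductions = $45.09 + $45.09 + $22.55 + $210.30 = $323.03
Net pay = $4,509.29 − $323.03 = $4,186.26

$4,186.26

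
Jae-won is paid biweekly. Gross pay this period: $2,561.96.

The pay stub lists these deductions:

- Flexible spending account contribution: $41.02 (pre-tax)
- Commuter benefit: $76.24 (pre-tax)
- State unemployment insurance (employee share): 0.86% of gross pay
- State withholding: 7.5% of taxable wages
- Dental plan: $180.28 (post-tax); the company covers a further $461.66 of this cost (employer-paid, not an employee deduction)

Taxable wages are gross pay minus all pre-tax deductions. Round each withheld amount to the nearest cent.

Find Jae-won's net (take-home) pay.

$2,059.04

Flexible spending account contribution: $41.02
Commuter benefit: $76.24
Pre-tax total = $41.02 + $76.24 = $117.26
Taxable wages = $2,561.96 − $117.26 = $2,444.70
State withholding: $2,444.70 × 0.075 = $183.35
State unemployment insurance (employee share): $2,561.96 × 0.0086 = $22.03
Dental plan: $180.28
(Employer's $461.66 toward dental plan is not withheld from the employee.)
Total deductions = $41.02 + $76.24 + $183.35 + $22.03 + $180.28 = $502.92
Net pay = $2,561.96 − $502.92 = $2,059.04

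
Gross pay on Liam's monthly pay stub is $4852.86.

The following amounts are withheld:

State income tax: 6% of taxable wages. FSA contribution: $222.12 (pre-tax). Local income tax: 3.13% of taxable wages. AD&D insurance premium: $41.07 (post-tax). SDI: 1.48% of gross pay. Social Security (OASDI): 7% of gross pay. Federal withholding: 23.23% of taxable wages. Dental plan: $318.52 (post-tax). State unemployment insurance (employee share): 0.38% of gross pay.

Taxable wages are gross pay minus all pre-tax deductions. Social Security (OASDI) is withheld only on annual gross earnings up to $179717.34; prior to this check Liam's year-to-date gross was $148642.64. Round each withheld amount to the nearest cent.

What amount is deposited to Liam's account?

FSA contribution: $222.12
Taxable wages = $4852.86 − $222.12 = $4630.74
State income tax: $4630.74 × 0.06 = $277.84
Local income tax: $4630.74 × 0.0313 = $144.94
Federal withholding: $4630.74 × 0.2323 = $1075.72
Social Security (OASDI): cap not yet reached, full $4852.86 is subject → $4852.86 × 0.07 = $339.70
SDI: $4852.86 × 0.0148 = $71.82
State unemployment insurance (employee share): $4852.86 × 0.0038 = $18.44
AD&D insurance premium: $41.07
Dental plan: $318.52
Total deductions = $222.12 + $277.84 + $144.94 + $1075.72 + $339.70 + $71.82 + $18.44 + $41.07 + $318.52 = $2510.17
Net pay = $4852.86 − $2510.17 = $2342.69

$2342.69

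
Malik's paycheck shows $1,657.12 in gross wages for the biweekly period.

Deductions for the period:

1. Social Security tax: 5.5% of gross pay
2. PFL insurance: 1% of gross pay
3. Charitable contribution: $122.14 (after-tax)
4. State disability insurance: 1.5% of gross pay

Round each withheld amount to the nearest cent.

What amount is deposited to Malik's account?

$1,402.41

State disability insurance: $1,657.12 × 0.015 = $24.86
PFL insurance: $1,657.12 × 0.01 = $16.57
Social Security tax: $1,657.12 × 0.055 = $91.14
Charitable contribution: $122.14
Total deductions = $24.86 + $16.57 + $91.14 + $122.14 = $254.71
Net pay = $1,657.12 − $254.71 = $1,402.41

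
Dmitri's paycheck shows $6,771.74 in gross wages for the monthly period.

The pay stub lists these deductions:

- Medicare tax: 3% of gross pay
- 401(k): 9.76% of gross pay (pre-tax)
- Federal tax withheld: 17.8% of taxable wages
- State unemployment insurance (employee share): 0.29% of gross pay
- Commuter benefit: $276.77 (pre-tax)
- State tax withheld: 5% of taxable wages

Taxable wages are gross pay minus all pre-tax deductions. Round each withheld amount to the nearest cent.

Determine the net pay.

Commuter benefit: $276.77
401(k): $6,771.74 × 0.0976 = $660.92
Pre-tax total = $276.77 + $660.92 = $937.69
Taxable wages = $6,771.74 − $937.69 = $5,834.05
State tax withheld: $5,834.05 × 0.05 = $291.70
Federal tax withheld: $5,834.05 × 0.178 = $1,038.46
State unemployment insurance (employee share): $6,771.74 × 0.0029 = $19.64
Medicare tax: $6,771.74 × 0.03 = $203.15
Total deductions = $276.77 + $660.92 + $291.70 + $1,038.46 + $19.64 + $203.15 = $2,490.64
Net pay = $6,771.74 − $2,490.64 = $4,281.10

$4,281.10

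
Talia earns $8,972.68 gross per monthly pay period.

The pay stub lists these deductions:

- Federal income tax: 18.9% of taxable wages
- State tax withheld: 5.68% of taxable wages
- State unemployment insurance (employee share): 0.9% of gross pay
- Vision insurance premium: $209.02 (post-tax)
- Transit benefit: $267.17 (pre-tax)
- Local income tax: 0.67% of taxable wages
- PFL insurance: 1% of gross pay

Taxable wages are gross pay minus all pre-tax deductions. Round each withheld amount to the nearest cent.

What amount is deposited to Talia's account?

Transit benefit: $267.17
Taxable wages = $8,972.68 − $267.17 = $8,705.51
Federal income tax: $8,705.51 × 0.189 = $1,645.34
State tax withheld: $8,705.51 × 0.0568 = $494.47
Local income tax: $8,705.51 × 0.0067 = $58.33
State unemployment insurance (employee share): $8,972.68 × 0.009 = $80.75
PFL insurance: $8,972.68 × 0.01 = $89.73
Vision insurance premium: $209.02
Total deductions = $267.17 + $1,645.34 + $494.47 + $58.33 + $80.75 + $89.73 + $209.02 = $2,844.81
Net pay = $8,972.68 − $2,844.81 = $6,127.87

$6,127.87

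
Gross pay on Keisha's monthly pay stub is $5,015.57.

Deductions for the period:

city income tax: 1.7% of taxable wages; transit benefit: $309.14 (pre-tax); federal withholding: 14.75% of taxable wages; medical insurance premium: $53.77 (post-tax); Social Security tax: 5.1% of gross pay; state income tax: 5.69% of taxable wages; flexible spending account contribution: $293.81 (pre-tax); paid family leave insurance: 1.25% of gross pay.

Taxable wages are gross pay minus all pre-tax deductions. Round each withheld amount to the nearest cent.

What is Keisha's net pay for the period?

Transit benefit: $309.14
Flexible spending account contribution: $293.81
Pre-tax total = $309.14 + $293.81 = $602.95
Taxable wages = $5,015.57 − $602.95 = $4,412.62
Federal withholding: $4,412.62 × 0.1475 = $650.86
State income tax: $4,412.62 × 0.0569 = $251.08
City income tax: $4,412.62 × 0.017 = $75.01
Paid family leave insurance: $5,015.57 × 0.0125 = $62.69
Social Security tax: $5,015.57 × 0.051 = $255.79
Medical insurance premium: $53.77
Total deductions = $309.14 + $293.81 + $650.86 + $251.08 + $75.01 + $62.69 + $255.79 + $53.77 = $1,952.15
Net pay = $5,015.57 − $1,952.15 = $3,063.42

$3,063.42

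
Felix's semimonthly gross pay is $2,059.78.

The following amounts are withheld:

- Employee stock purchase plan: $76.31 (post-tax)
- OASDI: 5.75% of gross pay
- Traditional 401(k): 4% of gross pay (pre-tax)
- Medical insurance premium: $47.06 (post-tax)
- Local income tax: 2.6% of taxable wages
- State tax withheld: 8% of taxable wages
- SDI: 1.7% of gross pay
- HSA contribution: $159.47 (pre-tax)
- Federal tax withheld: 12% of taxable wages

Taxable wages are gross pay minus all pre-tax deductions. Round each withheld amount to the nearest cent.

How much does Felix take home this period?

$1,130.24

Traditional 401(k): $2,059.78 × 0.04 = $82.39
HSA contribution: $159.47
Pre-tax total = $82.39 + $159.47 = $241.86
Taxable wages = $2,059.78 − $241.86 = $1,817.92
Federal tax withheld: $1,817.92 × 0.12 = $218.15
Local income tax: $1,817.92 × 0.026 = $47.27
State tax withheld: $1,817.92 × 0.08 = $145.43
SDI: $2,059.78 × 0.017 = $35.02
OASDI: $2,059.78 × 0.0575 = $118.44
Medical insurance premium: $47.06
Employee stock purchase plan: $76.31
Total deductions = $82.39 + $159.47 + $218.15 + $47.27 + $145.43 + $35.02 + $118.44 + $47.06 + $76.31 = $929.54
Net pay = $2,059.78 − $929.54 = $1,130.24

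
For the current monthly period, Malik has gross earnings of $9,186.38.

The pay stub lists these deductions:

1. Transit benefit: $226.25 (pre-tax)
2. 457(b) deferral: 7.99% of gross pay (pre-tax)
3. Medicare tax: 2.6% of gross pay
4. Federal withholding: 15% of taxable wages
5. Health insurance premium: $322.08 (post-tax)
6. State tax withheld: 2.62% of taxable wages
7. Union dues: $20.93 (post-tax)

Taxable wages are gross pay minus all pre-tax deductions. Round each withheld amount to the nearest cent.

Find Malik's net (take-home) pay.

$6,194.84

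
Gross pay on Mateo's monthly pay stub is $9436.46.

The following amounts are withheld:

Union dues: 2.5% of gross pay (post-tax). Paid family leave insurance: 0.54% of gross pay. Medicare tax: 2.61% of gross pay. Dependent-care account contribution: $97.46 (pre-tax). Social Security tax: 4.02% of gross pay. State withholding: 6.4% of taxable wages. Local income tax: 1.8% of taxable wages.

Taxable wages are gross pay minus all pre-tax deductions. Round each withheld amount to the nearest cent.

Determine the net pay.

$7660.69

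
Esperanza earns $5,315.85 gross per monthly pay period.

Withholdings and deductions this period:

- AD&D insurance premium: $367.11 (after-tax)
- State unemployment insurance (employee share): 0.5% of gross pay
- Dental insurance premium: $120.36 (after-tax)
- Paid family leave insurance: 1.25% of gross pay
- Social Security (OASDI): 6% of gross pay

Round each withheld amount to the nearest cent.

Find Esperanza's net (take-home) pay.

$4,416.40

State unemployment insurance (employee share): $5,315.85 × 0.005 = $26.58
Paid family leave insurance: $5,315.85 × 0.0125 = $66.45
Social Security (OASDI): $5,315.85 × 0.06 = $318.95
Dental insurance premium: $120.36
AD&D insurance premium: $367.11
Total deductions = $26.58 + $66.45 + $318.95 + $120.36 + $367.11 = $899.45
Net pay = $5,315.85 − $899.45 = $4,416.40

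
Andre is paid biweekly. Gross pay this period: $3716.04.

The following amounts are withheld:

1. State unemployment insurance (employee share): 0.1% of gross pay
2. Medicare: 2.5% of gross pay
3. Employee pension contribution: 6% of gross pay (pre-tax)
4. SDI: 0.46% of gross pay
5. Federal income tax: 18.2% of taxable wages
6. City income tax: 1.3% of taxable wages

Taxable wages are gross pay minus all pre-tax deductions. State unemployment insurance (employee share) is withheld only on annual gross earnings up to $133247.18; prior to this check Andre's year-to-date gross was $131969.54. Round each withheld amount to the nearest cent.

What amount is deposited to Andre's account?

Employee pension contribution: $3716.04 × 0.06 = $222.96
Taxable wages = $3716.04 − $222.96 = $3493.08
Federal income tax: $3493.08 × 0.182 = $635.74
City income tax: $3493.08 × 0.013 = $45.41
Medicare: $3716.04 × 0.025 = $92.90
SDI: $3716.04 × 0.0046 = $17.09
State unemployment insurance (employee share): only $133247.18 − $131969.54 = $1277.64 of this check is subject → $1277.64 × 0.001 = $1.28
Total deductions = $222.96 + $635.74 + $45.41 + $92.90 + $17.09 + $1.28 = $1015.38
Net pay = $3716.04 − $1015.38 = $2700.66

$2700.66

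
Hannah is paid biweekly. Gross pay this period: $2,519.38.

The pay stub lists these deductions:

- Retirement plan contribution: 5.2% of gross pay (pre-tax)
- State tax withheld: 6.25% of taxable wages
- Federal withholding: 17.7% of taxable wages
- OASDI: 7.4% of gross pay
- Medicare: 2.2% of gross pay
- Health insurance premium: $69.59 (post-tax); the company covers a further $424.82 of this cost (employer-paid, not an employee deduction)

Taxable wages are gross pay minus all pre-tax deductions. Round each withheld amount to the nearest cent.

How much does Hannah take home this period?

$1,504.91

Retirement plan contribution: $2,519.38 × 0.052 = $131.01
Taxable wages = $2,519.38 − $131.01 = $2,388.37
State tax withheld: $2,388.37 × 0.0625 = $149.27
Federal withholding: $2,388.37 × 0.177 = $422.74
OASDI: $2,519.38 × 0.074 = $186.43
Medicare: $2,519.38 × 0.022 = $55.43
Health insurance premium: $69.59
(Employer's $424.82 toward health insurance premium is not withheld from the employee.)
Total deductions = $131.01 + $149.27 + $422.74 + $186.43 + $55.43 + $69.59 = $1,014.47
Net pay = $2,519.38 − $1,014.47 = $1,504.91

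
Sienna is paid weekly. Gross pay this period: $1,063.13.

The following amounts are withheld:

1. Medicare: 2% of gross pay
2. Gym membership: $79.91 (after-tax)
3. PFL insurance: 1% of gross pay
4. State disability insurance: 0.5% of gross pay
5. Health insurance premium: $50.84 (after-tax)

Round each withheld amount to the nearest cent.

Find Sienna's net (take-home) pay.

$895.17

State disability insurance: $1,063.13 × 0.005 = $5.32
Medicare: $1,063.13 × 0.02 = $21.26
PFL insurance: $1,063.13 × 0.01 = $10.63
Health insurance premium: $50.84
Gym membership: $79.91
Total deductions = $5.32 + $21.26 + $10.63 + $50.84 + $79.91 = $167.96
Net pay = $1,063.13 − $167.96 = $895.17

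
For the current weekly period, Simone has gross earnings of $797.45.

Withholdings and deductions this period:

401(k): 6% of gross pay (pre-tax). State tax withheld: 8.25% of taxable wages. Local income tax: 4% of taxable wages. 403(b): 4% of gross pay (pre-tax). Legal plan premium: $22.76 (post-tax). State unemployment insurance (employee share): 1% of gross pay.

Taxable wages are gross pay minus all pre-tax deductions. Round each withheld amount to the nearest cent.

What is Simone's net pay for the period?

401(k): $797.45 × 0.06 = $47.85
403(b): $797.45 × 0.04 = $31.90
Pre-tax total = $47.85 + $31.90 = $79.75
Taxable wages = $797.45 − $79.75 = $717.70
Local income tax: $717.70 × 0.04 = $28.71
State tax withheld: $717.70 × 0.0825 = $59.21
State unemployment insurance (employee share): $797.45 × 0.01 = $7.97
Legal plan premium: $22.76
Total deductions = $47.85 + $31.90 + $28.71 + $59.21 + $7.97 + $22.76 = $198.40
Net pay = $797.45 − $198.40 = $599.05

$599.05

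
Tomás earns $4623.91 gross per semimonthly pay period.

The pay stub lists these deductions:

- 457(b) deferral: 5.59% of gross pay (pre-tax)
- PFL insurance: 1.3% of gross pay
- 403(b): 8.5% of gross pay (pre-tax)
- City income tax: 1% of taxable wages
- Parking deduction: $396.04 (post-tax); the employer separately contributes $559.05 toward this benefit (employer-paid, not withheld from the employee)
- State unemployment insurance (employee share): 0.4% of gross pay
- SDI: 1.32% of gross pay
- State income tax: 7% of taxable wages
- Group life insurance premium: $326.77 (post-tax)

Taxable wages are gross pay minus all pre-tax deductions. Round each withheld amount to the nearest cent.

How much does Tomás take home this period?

403(b): $4623.91 × 0.085 = $393.03
457(b) deferral: $4623.91 × 0.0559 = $258.48
Pre-tax total = $393.03 + $258.48 = $651.51
Taxable wages = $4623.91 − $651.51 = $3972.40
State income tax: $3972.40 × 0.07 = $278.07
City income tax: $3972.40 × 0.01 = $39.72
State unemployment insurance (employee share): $4623.91 × 0.004 = $18.50
PFL insurance: $4623.91 × 0.013 = $60.11
SDI: $4623.91 × 0.0132 = $61.04
Parking deduction: $396.04
Group life insurance premium: $326.77
(Employer's $559.05 toward parking deduction is not withheld from the employee.)
Total deductions = $393.03 + $258.48 + $278.07 + $39.72 + $18.50 + $60.11 + $61.04 + $396.04 + $326.77 = $1831.76
Net pay = $4623.91 − $1831.76 = $2792.15

$2792.15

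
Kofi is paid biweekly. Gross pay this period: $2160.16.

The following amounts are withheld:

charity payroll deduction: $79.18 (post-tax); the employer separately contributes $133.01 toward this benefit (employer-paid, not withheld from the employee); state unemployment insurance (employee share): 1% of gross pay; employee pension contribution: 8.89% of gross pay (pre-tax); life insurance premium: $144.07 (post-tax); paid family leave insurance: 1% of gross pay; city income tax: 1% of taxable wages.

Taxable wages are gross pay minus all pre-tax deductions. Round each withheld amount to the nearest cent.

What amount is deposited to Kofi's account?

$1681.99

Employee pension contribution: $2160.16 × 0.0889 = $192.04
Taxable wages = $2160.16 − $192.04 = $1968.12
City income tax: $1968.12 × 0.01 = $19.68
Paid family leave insurance: $2160.16 × 0.01 = $21.60
State unemployment insurance (employee share): $2160.16 × 0.01 = $21.60
Charity payroll deduction: $79.18
Life insurance premium: $144.07
(Employer's $133.01 toward charity payroll deduction is not withheld from the employee.)
Total deductions = $192.04 + $19.68 + $21.60 + $21.60 + $79.18 + $144.07 = $478.17
Net pay = $2160.16 − $478.17 = $1681.99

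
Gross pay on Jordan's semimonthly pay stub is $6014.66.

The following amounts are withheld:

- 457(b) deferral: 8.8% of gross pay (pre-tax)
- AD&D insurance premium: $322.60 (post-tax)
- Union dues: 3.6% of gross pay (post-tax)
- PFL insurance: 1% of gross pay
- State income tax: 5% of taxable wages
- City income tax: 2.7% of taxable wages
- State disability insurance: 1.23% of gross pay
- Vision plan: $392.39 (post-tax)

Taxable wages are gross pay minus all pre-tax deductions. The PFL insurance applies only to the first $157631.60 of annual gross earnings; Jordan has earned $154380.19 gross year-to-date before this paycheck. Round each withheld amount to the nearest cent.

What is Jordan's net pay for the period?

457(b) deferral: $6014.66 × 0.088 = $529.29
Taxable wages = $6014.66 − $529.29 = $5485.37
State income tax: $5485.37 × 0.05 = $274.27
City income tax: $5485.37 × 0.027 = $148.10
State disability insurance: $6014.66 × 0.0123 = $73.98
PFL insurance: only $157631.60 − $154380.19 = $3251.41 of this check is subject → $3251.41 × 0.01 = $32.51
Vision plan: $392.39
AD&D insurance premium: $322.60
Union dues: $6014.66 × 0.036 = $216.53
Total deductions = $529.29 + $274.27 + $148.10 + $73.98 + $32.51 + $392.39 + $322.60 + $216.53 = $1989.67
Net pay = $6014.66 − $1989.67 = $4024.99

$4024.99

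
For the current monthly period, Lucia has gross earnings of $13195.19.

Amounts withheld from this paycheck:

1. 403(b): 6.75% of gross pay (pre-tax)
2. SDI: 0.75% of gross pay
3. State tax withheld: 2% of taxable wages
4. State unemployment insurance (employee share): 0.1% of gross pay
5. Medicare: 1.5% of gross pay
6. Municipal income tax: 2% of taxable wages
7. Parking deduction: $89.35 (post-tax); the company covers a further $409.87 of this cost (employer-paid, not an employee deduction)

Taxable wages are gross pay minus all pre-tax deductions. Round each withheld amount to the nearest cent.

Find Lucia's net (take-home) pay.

$11412.89

403(b): $13195.19 × 0.0675 = $890.68
Taxable wages = $13195.19 − $890.68 = $12304.51
Municipal income tax: $12304.51 × 0.02 = $246.09
State tax withheld: $12304.51 × 0.02 = $246.09
Medicare: $13195.19 × 0.015 = $197.93
SDI: $13195.19 × 0.0075 = $98.96
State unemployment insurance (employee share): $13195.19 × 0.001 = $13.20
Parking deduction: $89.35
(Employer's $409.87 toward parking deduction is not withheld from the employee.)
Total deductions = $890.68 + $246.09 + $246.09 + $197.93 + $98.96 + $13.20 + $89.35 = $1782.30
Net pay = $13195.19 − $1782.30 = $11412.89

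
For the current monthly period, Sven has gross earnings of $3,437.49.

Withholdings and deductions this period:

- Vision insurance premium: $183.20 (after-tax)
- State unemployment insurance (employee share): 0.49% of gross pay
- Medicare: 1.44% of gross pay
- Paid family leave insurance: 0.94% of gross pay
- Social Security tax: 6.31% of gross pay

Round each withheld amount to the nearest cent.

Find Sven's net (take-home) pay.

$2,938.73

Medicare: $3,437.49 × 0.0144 = $49.50
Paid family leave insurance: $3,437.49 × 0.0094 = $32.31
State unemployment insurance (employee share): $3,437.49 × 0.0049 = $16.84
Social Security tax: $3,437.49 × 0.0631 = $216.91
Vision insurance premium: $183.20
Total deductions = $49.50 + $32.31 + $16.84 + $216.91 + $183.20 = $498.76
Net pay = $3,437.49 − $498.76 = $2,938.73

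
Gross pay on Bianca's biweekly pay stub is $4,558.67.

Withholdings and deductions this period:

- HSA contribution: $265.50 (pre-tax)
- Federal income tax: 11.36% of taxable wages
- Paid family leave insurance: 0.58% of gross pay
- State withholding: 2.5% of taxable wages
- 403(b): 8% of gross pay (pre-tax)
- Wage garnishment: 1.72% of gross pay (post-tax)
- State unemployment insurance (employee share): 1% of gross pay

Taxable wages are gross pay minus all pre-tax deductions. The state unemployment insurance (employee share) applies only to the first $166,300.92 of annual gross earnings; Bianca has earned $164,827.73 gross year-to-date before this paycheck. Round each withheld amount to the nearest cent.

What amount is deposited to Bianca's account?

HSA contribution: $265.50
403(b): $4,558.67 × 0.08 = $364.69
Pre-tax total = $265.50 + $364.69 = $630.19
Taxable wages = $4,558.67 − $630.19 = $3,928.48
State withholding: $3,928.48 × 0.025 = $98.21
Federal income tax: $3,928.48 × 0.1136 = $446.28
Paid family leave insurance: $4,558.67 × 0.0058 = $26.44
State unemployment insurance (employee share): only $166,300.92 − $164,827.73 = $1,473.19 of this check is subject → $1,473.19 × 0.01 = $14.73
Wage garnishment: $4,558.67 × 0.0172 = $78.41
Total deductions = $265.50 + $364.69 + $98.21 + $446.28 + $26.44 + $14.73 + $78.41 = $1,294.26
Net pay = $4,558.67 − $1,294.26 = $3,264.41

$3,264.41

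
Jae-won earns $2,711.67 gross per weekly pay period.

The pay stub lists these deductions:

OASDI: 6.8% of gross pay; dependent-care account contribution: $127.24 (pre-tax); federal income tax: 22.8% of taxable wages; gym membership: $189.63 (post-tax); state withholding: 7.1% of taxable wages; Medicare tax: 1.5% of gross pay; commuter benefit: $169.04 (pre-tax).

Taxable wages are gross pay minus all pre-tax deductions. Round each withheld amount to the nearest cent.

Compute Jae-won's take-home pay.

Commuter benefit: $169.04
Dependent-care account contribution: $127.24
Pre-tax total = $169.04 + $127.24 = $296.28
Taxable wages = $2,711.67 − $296.28 = $2,415.39
State withholding: $2,415.39 × 0.071 = $171.49
Federal income tax: $2,415.39 × 0.228 = $550.71
Medicare tax: $2,711.67 × 0.015 = $40.68
OASDI: $2,711.67 × 0.068 = $184.39
Gym membership: $189.63
Total deductions = $169.04 + $127.24 + $171.49 + $550.71 + $40.68 + $184.39 + $189.63 = $1,433.18
Net pay = $2,711.67 − $1,433.18 = $1,278.49

$1,278.49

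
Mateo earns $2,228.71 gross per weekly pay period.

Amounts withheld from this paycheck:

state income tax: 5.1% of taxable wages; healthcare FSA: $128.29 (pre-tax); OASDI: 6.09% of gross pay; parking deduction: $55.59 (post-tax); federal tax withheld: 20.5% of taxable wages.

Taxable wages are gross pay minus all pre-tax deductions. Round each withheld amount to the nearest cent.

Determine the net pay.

$1,371.39

Healthcare FSA: $128.29
Taxable wages = $2,228.71 − $128.29 = $2,100.42
State income tax: $2,100.42 × 0.051 = $107.12
Federal tax withheld: $2,100.42 × 0.205 = $430.59
OASDI: $2,228.71 × 0.0609 = $135.73
Parking deduction: $55.59
Total deductions = $128.29 + $107.12 + $430.59 + $135.73 + $55.59 = $857.32
Net pay = $2,228.71 − $857.32 = $1,371.39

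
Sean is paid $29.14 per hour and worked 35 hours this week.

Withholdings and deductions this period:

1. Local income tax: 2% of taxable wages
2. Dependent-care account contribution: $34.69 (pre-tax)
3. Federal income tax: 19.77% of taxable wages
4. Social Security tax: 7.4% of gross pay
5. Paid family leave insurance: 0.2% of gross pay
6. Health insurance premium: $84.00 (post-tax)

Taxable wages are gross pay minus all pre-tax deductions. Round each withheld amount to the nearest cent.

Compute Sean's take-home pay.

$609.22

Gross pay: 35 × $29.14 = $1019.90
Dependent-care account contribution: $34.69
Taxable wages = $1019.90 − $34.69 = $985.21
Local income tax: $985.21 × 0.02 = $19.70
Federal income tax: $985.21 × 0.1977 = $194.78
Paid family leave insurance: $1019.90 × 0.002 = $2.04
Social Security tax: $1019.90 × 0.074 = $75.47
Health insurance premium: $84.00
Total deductions = $34.69 + $19.70 + $194.78 + $2.04 + $75.47 + $84.00 = $410.68
Net pay = $1019.90 − $410.68 = $609.22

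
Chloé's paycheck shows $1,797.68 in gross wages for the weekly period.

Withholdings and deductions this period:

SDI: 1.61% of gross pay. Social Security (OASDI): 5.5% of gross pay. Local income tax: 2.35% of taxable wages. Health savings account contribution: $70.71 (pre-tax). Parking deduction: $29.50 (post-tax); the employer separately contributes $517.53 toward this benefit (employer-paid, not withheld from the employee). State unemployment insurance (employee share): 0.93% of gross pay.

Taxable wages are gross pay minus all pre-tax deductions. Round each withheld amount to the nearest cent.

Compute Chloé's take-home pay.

$1,512.36

Health savings account contribution: $70.71
Taxable wages = $1,797.68 − $70.71 = $1,726.97
Local income tax: $1,726.97 × 0.0235 = $40.58
SDI: $1,797.68 × 0.0161 = $28.94
State unemployment insurance (employee share): $1,797.68 × 0.0093 = $16.72
Social Security (OASDI): $1,797.68 × 0.055 = $98.87
Parking deduction: $29.50
(Employer's $517.53 toward parking deduction is not withheld from the employee.)
Total deductions = $70.71 + $40.58 + $28.94 + $16.72 + $98.87 + $29.50 = $285.32
Net pay = $1,797.68 − $285.32 = $1,512.36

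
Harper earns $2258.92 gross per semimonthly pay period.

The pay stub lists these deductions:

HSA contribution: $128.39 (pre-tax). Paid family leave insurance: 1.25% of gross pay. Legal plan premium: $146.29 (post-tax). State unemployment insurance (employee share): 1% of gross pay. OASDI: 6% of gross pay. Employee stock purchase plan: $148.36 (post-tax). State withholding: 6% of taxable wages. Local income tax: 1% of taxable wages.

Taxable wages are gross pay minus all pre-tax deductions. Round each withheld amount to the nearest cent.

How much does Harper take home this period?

$1500.37

HSA contribution: $128.39
Taxable wages = $2258.92 − $128.39 = $2130.53
Local income tax: $2130.53 × 0.01 = $21.31
State withholding: $2130.53 × 0.06 = $127.83
State unemployment insurance (employee share): $2258.92 × 0.01 = $22.59
Paid family leave insurance: $2258.92 × 0.0125 = $28.24
OASDI: $2258.92 × 0.06 = $135.54
Employee stock purchase plan: $148.36
Legal plan premium: $146.29
Total deductions = $128.39 + $21.31 + $127.83 + $22.59 + $28.24 + $135.54 + $148.36 + $146.29 = $758.55
Net pay = $2258.92 − $758.55 = $1500.37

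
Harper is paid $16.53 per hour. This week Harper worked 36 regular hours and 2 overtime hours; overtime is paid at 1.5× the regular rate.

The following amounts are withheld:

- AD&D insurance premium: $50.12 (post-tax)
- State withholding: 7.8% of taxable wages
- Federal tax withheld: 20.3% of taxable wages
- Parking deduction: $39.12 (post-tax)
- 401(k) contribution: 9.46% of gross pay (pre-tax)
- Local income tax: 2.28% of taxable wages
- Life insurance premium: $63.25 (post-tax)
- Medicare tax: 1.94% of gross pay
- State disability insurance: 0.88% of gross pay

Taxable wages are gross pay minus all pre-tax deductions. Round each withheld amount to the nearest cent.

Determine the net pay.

Regular pay: 36 × $16.53 = $595.08
Overtime pay: 2 × $16.53 × 1.5 = $49.59
Gross pay = $595.08 + $49.59 = $644.67
401(k) contribution: $644.67 × 0.0946 = $60.99
Taxable wages = $644.67 − $60.99 = $583.68
Federal tax withheld: $583.68 × 0.203 = $118.49
State withholding: $583.68 × 0.078 = $45.53
Local income tax: $583.68 × 0.0228 = $13.31
Medicare tax: $644.67 × 0.0194 = $12.51
State disability insurance: $644.67 × 0.0088 = $5.67
Parking deduction: $39.12
AD&D insurance premium: $50.12
Life insurance premium: $63.25
Total deductions = $60.99 + $118.49 + $45.53 + $13.31 + $12.51 + $5.67 + $39.12 + $50.12 + $63.25 = $408.99
Net pay = $644.67 − $408.99 = $235.68

$235.68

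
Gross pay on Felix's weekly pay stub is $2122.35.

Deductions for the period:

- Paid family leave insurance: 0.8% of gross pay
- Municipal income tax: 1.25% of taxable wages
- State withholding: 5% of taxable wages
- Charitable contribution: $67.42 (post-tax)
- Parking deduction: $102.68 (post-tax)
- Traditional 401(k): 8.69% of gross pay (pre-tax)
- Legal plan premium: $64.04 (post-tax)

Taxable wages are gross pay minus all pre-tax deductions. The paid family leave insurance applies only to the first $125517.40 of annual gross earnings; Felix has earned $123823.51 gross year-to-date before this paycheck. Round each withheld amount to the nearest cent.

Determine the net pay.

Traditional 401(k): $2122.35 × 0.0869 = $184.43
Taxable wages = $2122.35 − $184.43 = $1937.92
Municipal income tax: $1937.92 × 0.0125 = $24.22
State withholding: $1937.92 × 0.05 = $96.90
Paid family leave insurance: only $125517.40 − $123823.51 = $1693.89 of this check is subject → $1693.89 × 0.008 = $13.55
Charitable contribution: $67.42
Legal plan premium: $64.04
Parking deduction: $102.68
Total deductions = $184.43 + $24.22 + $96.90 + $13.55 + $67.42 + $64.04 + $102.68 = $553.24
Net pay = $2122.35 − $553.24 = $1569.11

$1569.11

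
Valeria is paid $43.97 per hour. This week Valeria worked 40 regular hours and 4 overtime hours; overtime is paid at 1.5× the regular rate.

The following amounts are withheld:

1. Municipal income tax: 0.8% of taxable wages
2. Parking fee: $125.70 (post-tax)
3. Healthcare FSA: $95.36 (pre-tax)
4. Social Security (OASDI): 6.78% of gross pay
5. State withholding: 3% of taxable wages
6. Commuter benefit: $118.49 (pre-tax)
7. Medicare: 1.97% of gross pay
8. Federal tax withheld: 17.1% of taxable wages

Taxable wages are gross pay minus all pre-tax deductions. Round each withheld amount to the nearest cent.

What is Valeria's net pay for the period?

Regular pay: 40 × $43.97 = $1,758.80
Overtime pay: 4 × $43.97 × 1.5 = $263.82
Gross pay = $1,758.80 + $263.82 = $2,022.62
Healthcare FSA: $95.36
Commuter benefit: $118.49
Pre-tax total = $95.36 + $118.49 = $213.85
Taxable wages = $2,022.62 − $213.85 = $1,808.77
Federal tax withheld: $1,808.77 × 0.171 = $309.30
Municipal income tax: $1,808.77 × 0.008 = $14.47
State withholding: $1,808.77 × 0.03 = $54.26
Social Security (OASDI): $2,022.62 × 0.0678 = $137.13
Medicare: $2,022.62 × 0.0197 = $39.85
Parking fee: $125.70
Total deductions = $95.36 + $118.49 + $309.30 + $14.47 + $54.26 + $137.13 + $39.85 + $125.70 = $894.56
Net pay = $2,022.62 − $894.56 = $1,128.06

$1,128.06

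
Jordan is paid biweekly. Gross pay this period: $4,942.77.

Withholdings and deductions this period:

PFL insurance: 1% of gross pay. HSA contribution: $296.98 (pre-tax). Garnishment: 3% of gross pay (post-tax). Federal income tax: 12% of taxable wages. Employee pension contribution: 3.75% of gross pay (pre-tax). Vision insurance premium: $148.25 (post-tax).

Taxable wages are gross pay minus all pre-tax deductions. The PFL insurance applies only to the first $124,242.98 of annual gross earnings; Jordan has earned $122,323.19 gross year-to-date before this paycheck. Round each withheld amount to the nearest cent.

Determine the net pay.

$3,609.46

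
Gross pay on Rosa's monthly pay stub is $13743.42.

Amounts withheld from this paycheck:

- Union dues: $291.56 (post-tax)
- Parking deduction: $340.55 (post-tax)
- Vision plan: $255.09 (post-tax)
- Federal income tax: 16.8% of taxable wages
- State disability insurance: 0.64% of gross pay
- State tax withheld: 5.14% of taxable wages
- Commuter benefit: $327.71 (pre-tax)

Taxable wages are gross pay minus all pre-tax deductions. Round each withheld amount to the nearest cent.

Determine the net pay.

Commuter benefit: $327.71
Taxable wages = $13743.42 − $327.71 = $13415.71
State tax withheld: $13415.71 × 0.0514 = $689.57
Federal income tax: $13415.71 × 0.168 = $2253.84
State disability insurance: $13743.42 × 0.0064 = $87.96
Union dues: $291.56
Parking deduction: $340.55
Vision plan: $255.09
Total deductions = $327.71 + $689.57 + $2253.84 + $87.96 + $291.56 + $340.55 + $255.09 = $4246.28
Net pay = $13743.42 − $4246.28 = $9497.14

$9497.14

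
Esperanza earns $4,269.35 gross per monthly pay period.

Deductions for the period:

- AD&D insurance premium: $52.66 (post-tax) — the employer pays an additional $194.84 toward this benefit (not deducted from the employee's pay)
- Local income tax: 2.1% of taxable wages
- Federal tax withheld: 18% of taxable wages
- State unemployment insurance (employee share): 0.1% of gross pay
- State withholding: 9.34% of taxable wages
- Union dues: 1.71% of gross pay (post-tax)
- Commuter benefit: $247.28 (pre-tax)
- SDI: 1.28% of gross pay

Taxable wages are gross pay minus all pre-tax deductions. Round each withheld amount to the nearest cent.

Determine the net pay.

Commuter benefit: $247.28
Taxable wages = $4,269.35 − $247.28 = $4,022.07
Federal tax withheld: $4,022.07 × 0.18 = $723.97
State withholding: $4,022.07 × 0.0934 = $375.66
Local income tax: $4,022.07 × 0.021 = $84.46
SDI: $4,269.35 × 0.0128 = $54.65
State unemployment insurance (employee share): $4,269.35 × 0.001 = $4.27
Union dues: $4,269.35 × 0.0171 = $73.01
AD&D insurance premium: $52.66
(Employer's $194.84 toward AD&D insurance premium is not withheld from the employee.)
Total deductions = $247.28 + $723.97 + $375.66 + $84.46 + $54.65 + $4.27 + $73.01 + $52.66 = $1,615.96
Net pay = $4,269.35 − $1,615.96 = $2,653.39

$2,653.39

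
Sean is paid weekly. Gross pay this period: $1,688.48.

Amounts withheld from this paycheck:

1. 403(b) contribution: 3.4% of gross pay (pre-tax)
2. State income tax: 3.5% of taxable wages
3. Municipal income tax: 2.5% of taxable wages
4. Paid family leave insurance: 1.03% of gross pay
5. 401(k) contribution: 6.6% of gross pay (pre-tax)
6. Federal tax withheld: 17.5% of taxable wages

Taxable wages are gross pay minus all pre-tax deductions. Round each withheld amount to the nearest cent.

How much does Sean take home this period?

$1,145.12

401(k) contribution: $1,688.48 × 0.066 = $111.44
403(b) contribution: $1,688.48 × 0.034 = $57.41
Pre-tax total = $111.44 + $57.41 = $168.85
Taxable wages = $1,688.48 − $168.85 = $1,519.63
Federal tax withheld: $1,519.63 × 0.175 = $265.94
State income tax: $1,519.63 × 0.035 = $53.19
Municipal income tax: $1,519.63 × 0.025 = $37.99
Paid family leave insurance: $1,688.48 × 0.0103 = $17.39
Total deductions = $111.44 + $57.41 + $265.94 + $53.19 + $37.99 + $17.39 = $543.36
Net pay = $1,688.48 − $543.36 = $1,145.12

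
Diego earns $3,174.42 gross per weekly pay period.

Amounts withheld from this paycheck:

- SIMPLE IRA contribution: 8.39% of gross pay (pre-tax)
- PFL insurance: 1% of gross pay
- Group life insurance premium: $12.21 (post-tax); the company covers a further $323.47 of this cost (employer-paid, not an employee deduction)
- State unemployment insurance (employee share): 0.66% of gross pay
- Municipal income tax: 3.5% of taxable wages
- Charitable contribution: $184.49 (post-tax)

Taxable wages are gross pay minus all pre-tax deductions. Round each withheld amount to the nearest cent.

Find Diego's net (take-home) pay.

$2,556.92

SIMPLE IRA contribution: $3,174.42 × 0.0839 = $266.33
Taxable wages = $3,174.42 − $266.33 = $2,908.09
Municipal income tax: $2,908.09 × 0.035 = $101.78
PFL insurance: $3,174.42 × 0.01 = $31.74
State unemployment insurance (employee share): $3,174.42 × 0.0066 = $20.95
Group life insurance premium: $12.21
Charitable contribution: $184.49
(Employer's $323.47 toward group life insurance premium is not withheld from the employee.)
Total deductions = $266.33 + $101.78 + $31.74 + $20.95 + $12.21 + $184.49 = $617.50
Net pay = $3,174.42 − $617.50 = $2,556.92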